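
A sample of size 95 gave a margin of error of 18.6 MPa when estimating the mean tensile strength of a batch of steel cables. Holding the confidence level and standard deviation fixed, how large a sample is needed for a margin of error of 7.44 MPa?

Margin of error scales as 1/√n, so n₂ = n₁·(E₁/E₂)².
n₂ = 95 × (18.6/7.44)² = 95 × 6.25 = 593.75
Round up: n₂ = 594.

n = 594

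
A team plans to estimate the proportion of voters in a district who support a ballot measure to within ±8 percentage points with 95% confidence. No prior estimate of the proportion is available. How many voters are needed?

151

For a proportion with margin E = 0.08 at 95% confidence, z = 1.960.
With no prior estimate, use p = 0.5, which maximizes p(1−p) at 0.25.
n = 0.25 × (z/E)² = 0.25 × (1.960/0.08)² = 150.06
Round up: n = 151.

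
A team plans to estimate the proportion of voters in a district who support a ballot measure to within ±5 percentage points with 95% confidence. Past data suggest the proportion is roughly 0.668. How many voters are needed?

n = 341

For a proportion with margin E = 0.05 at 95% confidence, z = 1.960.
n = p̂(1−p̂)(z/E)² = 0.668 × 0.332 × (1.960/0.05)² = 340.79
Round up: n = 341.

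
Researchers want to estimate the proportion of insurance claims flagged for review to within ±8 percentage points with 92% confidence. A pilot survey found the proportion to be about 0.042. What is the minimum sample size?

For a proportion with margin E = 0.08 at 92% confidence, z = 1.751.
n = p̂(1−p̂)(z/E)² = 0.042 × 0.958 × (1.751/0.08)² = 19.28
Round up: n = 20.

20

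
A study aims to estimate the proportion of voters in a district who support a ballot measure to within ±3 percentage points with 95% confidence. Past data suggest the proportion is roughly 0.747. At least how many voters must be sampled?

807

For a proportion with margin E = 0.03 at 95% confidence, z = 1.960.
n = p̂(1−p̂)(z/E)² = 0.747 × 0.253 × (1.960/0.03)² = 806.70
Round up: n = 807.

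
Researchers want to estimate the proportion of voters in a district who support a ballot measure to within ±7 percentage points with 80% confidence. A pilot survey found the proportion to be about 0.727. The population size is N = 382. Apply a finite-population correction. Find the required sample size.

For a proportion with margin E = 0.07 at 80% confidence, z = 1.282.
n = p̂(1−p̂)(z/E)² = 0.727 × 0.273 × (1.282/0.07)² = 66.57 — call this n₀.
Finite-population correction with N = 382: n = n₀ / (1 + (n₀−1)/N) = 66.57 / 1.172 = 56.80
Round up: n = 57.

n = 57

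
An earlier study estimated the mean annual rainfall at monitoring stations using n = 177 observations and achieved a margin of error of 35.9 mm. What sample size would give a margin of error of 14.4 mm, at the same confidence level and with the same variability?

Margin of error scales as 1/√n, so n₂ = n₁·(E₁/E₂)².
n₂ = 177 × (35.9/14.4)² = 177 × 6.215 = 1100.06
Round up: n₂ = 1101.

1101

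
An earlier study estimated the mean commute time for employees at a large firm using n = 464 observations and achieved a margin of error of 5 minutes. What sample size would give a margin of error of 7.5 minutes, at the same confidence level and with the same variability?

Margin of error scales as 1/√n, so n₂ = n₁·(E₁/E₂)².
n₂ = 464 × (5/7.5)² = 464 × 0.4444 = 206.20
Round up: n₂ = 207.

207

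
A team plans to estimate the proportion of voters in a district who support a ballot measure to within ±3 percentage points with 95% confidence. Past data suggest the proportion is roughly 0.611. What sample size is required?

For a proportion with margin E = 0.03 at 95% confidence, z = 1.960.
n = p̂(1−p̂)(z/E)² = 0.611 × 0.389 × (1.960/0.03)² = 1014.52
Round up: n = 1015.

1015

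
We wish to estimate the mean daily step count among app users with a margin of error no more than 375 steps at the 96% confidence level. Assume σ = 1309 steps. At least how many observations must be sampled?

52

For a mean, the margin of error is E = z·σ/√n, so n = (zσ/E)².
At 96% confidence, z = 2.054.
n = (2.054 × 1309 / 375)² = 51.41
Round up: n = 52.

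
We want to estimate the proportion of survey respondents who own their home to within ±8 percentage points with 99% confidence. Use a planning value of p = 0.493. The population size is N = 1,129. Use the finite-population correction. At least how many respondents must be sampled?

211

For a proportion with margin E = 0.08 at 99% confidence, z = 2.576.
n = p̂(1−p̂)(z/E)² = 0.493 × 0.507 × (2.576/0.08)² = 259.16 — call this n₀.
Finite-population correction with N = 1,129: n = n₀ / (1 + (n₀−1)/N) = 259.16 / 1.229 = 210.87
Round up: n = 211.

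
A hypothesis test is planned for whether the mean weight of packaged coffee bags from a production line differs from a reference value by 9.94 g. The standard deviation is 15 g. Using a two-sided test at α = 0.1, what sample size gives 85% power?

17

For a one-sample z-test, n = ((z_{α/2} + z_β)·σ/δ)².
z_{α/2} = 1.645 (two-sided α = 0.1); z_β = 1.036 (power 85% → β = 0.15).
n = (2.681 × 15 / 9.94)² = 16.37
Round up: n = 17.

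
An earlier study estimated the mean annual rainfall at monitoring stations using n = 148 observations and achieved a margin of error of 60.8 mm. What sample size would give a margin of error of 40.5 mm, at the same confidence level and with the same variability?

334

Margin of error scales as 1/√n, so n₂ = n₁·(E₁/E₂)².
n₂ = 148 × (60.8/40.5)² = 148 × 2.254 = 333.59
Round up: n₂ = 334.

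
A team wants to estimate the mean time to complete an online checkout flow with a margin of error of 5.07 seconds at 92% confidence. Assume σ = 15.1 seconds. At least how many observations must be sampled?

28

For a mean, the margin of error is E = z·σ/√n, so n = (zσ/E)².
At 92% confidence, z = 1.751.
n = (1.751 × 15.1 / 5.07)² = 27.20
Round up: n = 28.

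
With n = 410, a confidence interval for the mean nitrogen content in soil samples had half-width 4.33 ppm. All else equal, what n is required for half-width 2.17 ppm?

1633

Margin of error scales as 1/√n, so n₂ = n₁·(E₁/E₂)².
n₂ = 410 × (4.33/2.17)² = 410 × 3.982 = 1632.62
Round up: n₂ = 1633.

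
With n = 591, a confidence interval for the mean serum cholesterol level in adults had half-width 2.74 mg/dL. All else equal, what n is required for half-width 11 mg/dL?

37

Margin of error scales as 1/√n, so n₂ = n₁·(E₁/E₂)².
n₂ = 591 × (2.74/11)² = 591 × 0.06205 = 36.67
Round up: n₂ = 37.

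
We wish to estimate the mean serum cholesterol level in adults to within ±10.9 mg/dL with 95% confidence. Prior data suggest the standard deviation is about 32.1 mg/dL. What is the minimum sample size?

34

For a mean, the margin of error is E = z·σ/√n, so n = (zσ/E)².
At 95% confidence, z = 1.960.
n = (1.960 × 32.1 / 10.9)² = 33.32
Round up: n = 34.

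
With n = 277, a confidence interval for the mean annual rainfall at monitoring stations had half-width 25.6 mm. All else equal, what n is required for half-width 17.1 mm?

Margin of error scales as 1/√n, so n₂ = n₁·(E₁/E₂)².
n₂ = 277 × (25.6/17.1)² = 277 × 2.241 = 620.76
Round up: n₂ = 621.

621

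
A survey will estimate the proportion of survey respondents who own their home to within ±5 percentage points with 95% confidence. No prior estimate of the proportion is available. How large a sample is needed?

385

For a proportion with margin E = 0.05 at 95% confidence, z = 1.960.
With no prior estimate, use p = 0.5, which maximizes p(1−p) at 0.25.
n = 0.25 × (z/E)² = 0.25 × (1.960/0.05)² = 384.16
Round up: n = 385.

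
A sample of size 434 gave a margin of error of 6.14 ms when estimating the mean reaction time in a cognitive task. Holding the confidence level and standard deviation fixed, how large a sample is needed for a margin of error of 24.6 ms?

28

Margin of error scales as 1/√n, so n₂ = n₁·(E₁/E₂)².
n₂ = 434 × (6.14/24.6)² = 434 × 0.0623 = 27.04
Round up: n₂ = 28.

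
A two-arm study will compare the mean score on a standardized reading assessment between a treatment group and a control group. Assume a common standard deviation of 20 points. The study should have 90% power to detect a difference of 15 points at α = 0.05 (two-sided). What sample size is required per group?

For two equal groups, n per group = 2·((z_{α/2} + z_β)·σ/δ)².
z_{α/2} = 1.960; z_β = 1.282 (power 90%).
n = 2 × (3.242 × 20 / 15)² = 2 × 18.69 = 37.38
Round up: n = 38 per group.

38 per group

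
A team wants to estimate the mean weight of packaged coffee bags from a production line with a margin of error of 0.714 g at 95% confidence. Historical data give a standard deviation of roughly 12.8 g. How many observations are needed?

For a mean, the margin of error is E = z·σ/√n, so n = (zσ/E)².
At 95% confidence, z = 1.960.
n = (1.960 × 12.8 / 0.714)² = 1234.63
Round up: n = 1235.

1235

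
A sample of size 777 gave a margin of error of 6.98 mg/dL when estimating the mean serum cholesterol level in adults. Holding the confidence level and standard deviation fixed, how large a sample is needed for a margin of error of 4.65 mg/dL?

1751

Margin of error scales as 1/√n, so n₂ = n₁·(E₁/E₂)².
n₂ = 777 × (6.98/4.65)² = 777 × 2.253 = 1750.58
Round up: n₂ = 1751.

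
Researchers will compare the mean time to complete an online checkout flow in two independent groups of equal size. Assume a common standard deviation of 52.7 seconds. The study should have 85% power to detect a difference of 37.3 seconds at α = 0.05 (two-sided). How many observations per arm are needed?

36 per group

For two equal groups, n per group = 2·((z_{α/2} + z_β)·σ/δ)².
z_{α/2} = 1.960; z_β = 1.036 (power 85%).
n = 2 × (2.996 × 52.7 / 37.3)² = 2 × 17.92 = 35.84
Round up: n = 36 per group.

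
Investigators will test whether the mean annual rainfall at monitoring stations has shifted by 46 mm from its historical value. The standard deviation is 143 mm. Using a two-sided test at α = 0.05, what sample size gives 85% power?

87

For a one-sample z-test, n = ((z_{α/2} + z_β)·σ/δ)².
z_{α/2} = 1.960 (two-sided α = 0.05); z_β = 1.036 (power 85% → β = 0.15).
n = (2.996 × 143 / 46)² = 86.74
Round up: n = 87.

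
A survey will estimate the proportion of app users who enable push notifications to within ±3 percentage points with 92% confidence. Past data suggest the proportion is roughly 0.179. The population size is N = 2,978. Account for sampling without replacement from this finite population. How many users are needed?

429

For a proportion with margin E = 0.03 at 92% confidence, z = 1.751.
n = p̂(1−p̂)(z/E)² = 0.179 × 0.821 × (1.751/0.03)² = 500.64 — call this n₀.
Finite-population correction with N = 2,978: n = n₀ / (1 + (n₀−1)/N) = 500.64 / 1.168 = 428.63
Round up: n = 429.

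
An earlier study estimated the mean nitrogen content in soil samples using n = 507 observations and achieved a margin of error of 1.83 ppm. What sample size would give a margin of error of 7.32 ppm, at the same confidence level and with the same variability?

32

Margin of error scales as 1/√n, so n₂ = n₁·(E₁/E₂)².
n₂ = 507 × (1.83/7.32)² = 507 × 0.0625 = 31.69
Round up: n₂ = 32.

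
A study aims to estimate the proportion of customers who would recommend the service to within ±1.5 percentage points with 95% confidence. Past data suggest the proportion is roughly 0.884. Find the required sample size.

n = 1751

For a proportion with margin E = 0.015 at 95% confidence, z = 1.960.
n = p̂(1−p̂)(z/E)² = 0.884 × 0.116 × (1.960/0.015)² = 1750.81
Round up: n = 1751.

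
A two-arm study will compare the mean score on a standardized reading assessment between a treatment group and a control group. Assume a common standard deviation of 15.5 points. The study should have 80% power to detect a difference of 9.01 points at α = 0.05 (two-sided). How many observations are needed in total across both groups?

94 total

For two equal groups, n per group = 2·((z_{α/2} + z_β)·σ/δ)².
z_{α/2} = 1.960; z_β = 0.842 (power 80%).
n = 2 × (2.802 × 15.5 / 9.01)² = 2 × 23.24 = 46.48
Round up: n = 47 per group.
Total across both groups: 2 × 47 = 94.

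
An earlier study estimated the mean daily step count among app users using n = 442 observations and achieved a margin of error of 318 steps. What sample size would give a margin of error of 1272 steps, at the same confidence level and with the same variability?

Margin of error scales as 1/√n, so n₂ = n₁·(E₁/E₂)².
n₂ = 442 × (318/1272)² = 442 × 0.0625 = 27.62
Round up: n₂ = 28.

28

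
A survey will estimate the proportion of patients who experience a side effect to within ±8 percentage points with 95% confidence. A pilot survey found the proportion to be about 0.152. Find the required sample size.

For a proportion with margin E = 0.08 at 95% confidence, z = 1.960.
n = p̂(1−p̂)(z/E)² = 0.152 × 0.848 × (1.960/0.08)² = 77.37
Round up: n = 78.

n = 78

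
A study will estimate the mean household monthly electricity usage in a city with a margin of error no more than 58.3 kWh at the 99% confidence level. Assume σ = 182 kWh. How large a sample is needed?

For a mean, the margin of error is E = z·σ/√n, so n = (zσ/E)².
At 99% confidence, z = 2.576.
n = (2.576 × 182 / 58.3)² = 64.67
Round up: n = 65.

n = 65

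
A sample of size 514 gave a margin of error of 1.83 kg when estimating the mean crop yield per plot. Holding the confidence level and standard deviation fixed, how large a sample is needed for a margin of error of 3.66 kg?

129

Margin of error scales as 1/√n, so n₂ = n₁·(E₁/E₂)².
n₂ = 514 × (1.83/3.66)² = 514 × 0.25 = 128.50
Round up: n₂ = 129.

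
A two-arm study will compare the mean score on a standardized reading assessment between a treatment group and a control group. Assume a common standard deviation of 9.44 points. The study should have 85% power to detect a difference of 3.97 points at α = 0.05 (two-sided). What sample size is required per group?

For two equal groups, n per group = 2·((z_{α/2} + z_β)·σ/δ)².
z_{α/2} = 1.960; z_β = 1.036 (power 85%).
n = 2 × (2.996 × 9.44 / 3.97)² = 2 × 50.75 = 101.50
Round up: n = 102 per group.

102 per group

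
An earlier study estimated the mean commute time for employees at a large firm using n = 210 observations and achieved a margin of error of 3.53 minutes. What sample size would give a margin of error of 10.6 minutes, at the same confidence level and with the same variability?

n = 24

Margin of error scales as 1/√n, so n₂ = n₁·(E₁/E₂)².
n₂ = 210 × (3.53/10.6)² = 210 × 0.1109 = 23.29
Round up: n₂ = 24.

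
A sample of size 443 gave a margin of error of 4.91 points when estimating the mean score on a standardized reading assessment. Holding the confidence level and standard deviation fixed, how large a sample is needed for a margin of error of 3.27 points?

999

Margin of error scales as 1/√n, so n₂ = n₁·(E₁/E₂)².
n₂ = 443 × (4.91/3.27)² = 443 × 2.255 = 998.96
Round up: n₂ = 999.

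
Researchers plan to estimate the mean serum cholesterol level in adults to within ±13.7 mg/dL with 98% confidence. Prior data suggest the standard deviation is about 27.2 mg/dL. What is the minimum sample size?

22

For a mean, the margin of error is E = z·σ/√n, so n = (zσ/E)².
At 98% confidence, z = 2.326.
n = (2.326 × 27.2 / 13.7)² = 21.33
Round up: n = 22.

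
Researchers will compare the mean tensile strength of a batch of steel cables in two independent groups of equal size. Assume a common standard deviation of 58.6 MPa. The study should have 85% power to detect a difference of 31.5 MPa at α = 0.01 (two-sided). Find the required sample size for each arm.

91 per group

For two equal groups, n per group = 2·((z_{α/2} + z_β)·σ/δ)².
z_{α/2} = 2.576; z_β = 1.036 (power 85%).
n = 2 × (3.612 × 58.6 / 31.5)² = 2 × 45.15 = 90.30
Round up: n = 91 per group.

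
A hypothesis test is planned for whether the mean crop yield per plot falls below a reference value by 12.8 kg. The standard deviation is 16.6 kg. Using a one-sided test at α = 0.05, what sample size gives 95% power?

For a one-sample z-test, n = ((z_α + z_β)·σ/δ)².
z_α = 1.645 (one-sided α = 0.05); z_β = 1.645 (power 95% → β = 0.05).
n = (3.290 × 16.6 / 12.8)² = 18.20
Round up: n = 19.

19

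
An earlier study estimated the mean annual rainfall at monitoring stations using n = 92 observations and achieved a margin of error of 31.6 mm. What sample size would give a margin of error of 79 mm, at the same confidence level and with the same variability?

n = 15

Margin of error scales as 1/√n, so n₂ = n₁·(E₁/E₂)².
n₂ = 92 × (31.6/79)² = 92 × 0.16 = 14.72
Round up: n₂ = 15.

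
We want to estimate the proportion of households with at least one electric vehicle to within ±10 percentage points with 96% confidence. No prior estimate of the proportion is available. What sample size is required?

106

For a proportion with margin E = 0.1 at 96% confidence, z = 2.054.
With no prior estimate, use p = 0.5, which maximizes p(1−p) at 0.25.
n = 0.25 × (z/E)² = 0.25 × (2.054/0.1)² = 105.47
Round up: n = 106.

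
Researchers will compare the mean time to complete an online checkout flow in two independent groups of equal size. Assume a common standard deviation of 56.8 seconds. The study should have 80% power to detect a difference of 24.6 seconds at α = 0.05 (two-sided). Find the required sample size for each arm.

84 per group

For two equal groups, n per group = 2·((z_{α/2} + z_β)·σ/δ)².
z_{α/2} = 1.960; z_β = 0.842 (power 80%).
n = 2 × (2.802 × 56.8 / 24.6)² = 2 × 41.86 = 83.72
Round up: n = 84 per group.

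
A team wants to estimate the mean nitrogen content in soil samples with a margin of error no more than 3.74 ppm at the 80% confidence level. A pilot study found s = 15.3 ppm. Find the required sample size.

28

For a mean, the margin of error is E = z·σ/√n, so n = (zσ/E)².
At 80% confidence, z = 1.282.
n = (1.282 × 15.3 / 3.74)² = 27.51
Round up: n = 28.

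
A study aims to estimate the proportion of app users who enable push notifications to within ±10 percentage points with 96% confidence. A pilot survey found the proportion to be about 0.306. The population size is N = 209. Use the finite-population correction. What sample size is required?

63

For a proportion with margin E = 0.1 at 96% confidence, z = 2.054.
n = p̂(1−p̂)(z/E)² = 0.306 × 0.694 × (2.054/0.1)² = 89.59 — call this n₀.
Finite-population correction with N = 209: n = n₀ / (1 + (n₀−1)/N) = 89.59 / 1.424 = 62.91
Round up: n = 63.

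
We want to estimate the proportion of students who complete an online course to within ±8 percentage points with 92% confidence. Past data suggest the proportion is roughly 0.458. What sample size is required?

For a proportion with margin E = 0.08 at 92% confidence, z = 1.751.
n = p̂(1−p̂)(z/E)² = 0.458 × 0.542 × (1.751/0.08)² = 118.92
Round up: n = 119.

n = 119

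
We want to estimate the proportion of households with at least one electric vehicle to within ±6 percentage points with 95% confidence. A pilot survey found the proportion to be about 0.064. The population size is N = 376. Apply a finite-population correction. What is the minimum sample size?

For a proportion with margin E = 0.06 at 95% confidence, z = 1.960.
n = p̂(1−p̂)(z/E)² = 0.064 × 0.936 × (1.960/0.06)² = 63.92 — call this n₀.
Finite-population correction with N = 376: n = n₀ / (1 + (n₀−1)/N) = 63.92 / 1.167 = 54.77
Round up: n = 55.

55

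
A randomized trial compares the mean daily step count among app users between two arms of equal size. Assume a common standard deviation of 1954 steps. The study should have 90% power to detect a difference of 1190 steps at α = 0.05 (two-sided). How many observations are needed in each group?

For two equal groups, n per group = 2·((z_{α/2} + z_β)·σ/δ)².
z_{α/2} = 1.960; z_β = 1.282 (power 90%).
n = 2 × (3.242 × 1954 / 1190)² = 2 × 28.34 = 56.68
Round up: n = 57 per group.

57 per group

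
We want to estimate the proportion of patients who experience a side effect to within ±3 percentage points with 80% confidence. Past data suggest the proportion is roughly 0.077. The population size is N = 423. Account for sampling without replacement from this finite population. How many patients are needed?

For a proportion with margin E = 0.03 at 80% confidence, z = 1.282.
n = p̂(1−p̂)(z/E)² = 0.077 × 0.923 × (1.282/0.03)² = 129.79 — call this n₀.
Finite-population correction with N = 423: n = n₀ / (1 + (n₀−1)/N) = 129.79 / 1.304 = 99.53
Round up: n = 100.

100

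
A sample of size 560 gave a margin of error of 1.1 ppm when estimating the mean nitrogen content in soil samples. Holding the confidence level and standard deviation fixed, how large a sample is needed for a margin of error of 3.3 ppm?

Margin of error scales as 1/√n, so n₂ = n₁·(E₁/E₂)².
n₂ = 560 × (1.1/3.3)² = 560 × 0.1111 = 62.22
Round up: n₂ = 63.

63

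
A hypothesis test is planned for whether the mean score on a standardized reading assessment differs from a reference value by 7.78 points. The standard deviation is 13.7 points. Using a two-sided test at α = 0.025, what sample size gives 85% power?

For a one-sample z-test, n = ((z_{α/2} + z_β)·σ/δ)².
z_{α/2} = 2.241 (two-sided α = 0.025); z_β = 1.036 (power 85% → β = 0.15).
n = (3.277 × 13.7 / 7.78)² = 33.30
Round up: n = 34.

34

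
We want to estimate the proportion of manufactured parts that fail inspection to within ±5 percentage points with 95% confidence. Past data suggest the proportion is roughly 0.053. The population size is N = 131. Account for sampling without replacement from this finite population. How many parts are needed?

n = 49

For a proportion with margin E = 0.05 at 95% confidence, z = 1.960.
n = p̂(1−p̂)(z/E)² = 0.053 × 0.947 × (1.960/0.05)² = 77.13 — call this n₀.
Finite-population correction with N = 131: n = n₀ / (1 + (n₀−1)/N) = 77.13 / 1.581 = 48.79
Round up: n = 49.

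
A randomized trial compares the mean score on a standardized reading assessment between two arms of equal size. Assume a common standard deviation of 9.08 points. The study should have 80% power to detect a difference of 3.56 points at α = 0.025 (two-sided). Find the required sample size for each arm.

For two equal groups, n per group = 2·((z_{α/2} + z_β)·σ/δ)².
z_{α/2} = 2.241; z_β = 0.842 (power 80%).
n = 2 × (3.083 × 9.08 / 3.56)² = 2 × 61.83 = 123.66
Round up: n = 124 per group.

124 per group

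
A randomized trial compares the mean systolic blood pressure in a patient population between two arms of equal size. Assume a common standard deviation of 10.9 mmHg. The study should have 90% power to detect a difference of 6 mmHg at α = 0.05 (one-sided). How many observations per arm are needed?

57 per group

For two equal groups, n per group = 2·((z_α + z_β)·σ/δ)².
z_α = 1.645; z_β = 1.282 (power 90%).
n = 2 × (2.927 × 10.9 / 6)² = 2 × 28.27 = 56.54
Round up: n = 57 per group.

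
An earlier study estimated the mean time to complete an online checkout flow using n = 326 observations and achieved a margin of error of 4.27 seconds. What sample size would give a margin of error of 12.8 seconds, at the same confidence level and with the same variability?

Margin of error scales as 1/√n, so n₂ = n₁·(E₁/E₂)².
n₂ = 326 × (4.27/12.8)² = 326 × 0.1113 = 36.28
Round up: n₂ = 37.

n = 37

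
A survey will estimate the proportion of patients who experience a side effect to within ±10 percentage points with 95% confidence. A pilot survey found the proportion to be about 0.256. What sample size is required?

74

For a proportion with margin E = 0.1 at 95% confidence, z = 1.960.
n = p̂(1−p̂)(z/E)² = 0.256 × 0.744 × (1.960/0.1)² = 73.17
Round up: n = 74.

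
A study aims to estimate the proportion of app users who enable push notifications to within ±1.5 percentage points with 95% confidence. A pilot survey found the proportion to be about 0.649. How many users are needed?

For a proportion with margin E = 0.015 at 95% confidence, z = 1.960.
n = p̂(1−p̂)(z/E)² = 0.649 × 0.351 × (1.960/0.015)² = 3889.39
Round up: n = 3890.

3890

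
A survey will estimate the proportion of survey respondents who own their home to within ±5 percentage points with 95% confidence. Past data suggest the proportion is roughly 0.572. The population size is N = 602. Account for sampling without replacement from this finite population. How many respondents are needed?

For a proportion with margin E = 0.05 at 95% confidence, z = 1.960.
n = p̂(1−p̂)(z/E)² = 0.572 × 0.428 × (1.960/0.05)² = 376.19 — call this n₀.
Finite-population correction with N = 602: n = n₀ / (1 + (n₀−1)/N) = 376.19 / 1.623 = 231.79
Round up: n = 232.

232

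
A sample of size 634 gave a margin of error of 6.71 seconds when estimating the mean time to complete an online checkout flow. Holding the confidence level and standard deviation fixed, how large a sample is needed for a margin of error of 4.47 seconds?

Margin of error scales as 1/√n, so n₂ = n₁·(E₁/E₂)².
n₂ = 634 × (6.71/4.47)² = 634 × 2.253 = 1428.40
Round up: n₂ = 1429.

1429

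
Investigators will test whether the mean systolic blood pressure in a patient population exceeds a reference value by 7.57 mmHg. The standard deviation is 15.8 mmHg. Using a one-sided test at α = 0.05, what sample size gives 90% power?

38

For a one-sample z-test, n = ((z_α + z_β)·σ/δ)².
z_α = 1.645 (one-sided α = 0.05); z_β = 1.282 (power 90% → β = 0.1).
n = (2.927 × 15.8 / 7.57)² = 37.32
Round up: n = 38.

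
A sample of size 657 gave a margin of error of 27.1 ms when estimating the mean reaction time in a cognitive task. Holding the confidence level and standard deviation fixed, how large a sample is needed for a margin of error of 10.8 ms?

4137

Margin of error scales as 1/√n, so n₂ = n₁·(E₁/E₂)².
n₂ = 657 × (27.1/10.8)² = 657 × 6.296 = 4136.47
Round up: n₂ = 4137.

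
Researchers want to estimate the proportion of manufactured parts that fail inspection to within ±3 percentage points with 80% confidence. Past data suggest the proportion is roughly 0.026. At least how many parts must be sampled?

47

For a proportion with margin E = 0.03 at 80% confidence, z = 1.282.
n = p̂(1−p̂)(z/E)² = 0.026 × 0.974 × (1.282/0.03)² = 46.25
Round up: n = 47.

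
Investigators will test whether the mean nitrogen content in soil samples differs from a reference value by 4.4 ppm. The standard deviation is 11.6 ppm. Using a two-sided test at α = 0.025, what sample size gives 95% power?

For a one-sample z-test, n = ((z_{α/2} + z_β)·σ/δ)².
z_{α/2} = 2.241 (two-sided α = 0.025); z_β = 1.645 (power 95% → β = 0.05).
n = (3.886 × 11.6 / 4.4)² = 104.96
Round up: n = 105.

105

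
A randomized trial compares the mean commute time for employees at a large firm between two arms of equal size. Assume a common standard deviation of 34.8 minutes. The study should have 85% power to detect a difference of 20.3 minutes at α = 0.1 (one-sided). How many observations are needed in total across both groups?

For two equal groups, n per group = 2·((z_α + z_β)·σ/δ)².
z_α = 1.282; z_β = 1.036 (power 85%).
n = 2 × (2.318 × 34.8 / 20.3)² = 2 × 15.79 = 31.58
Round up: n = 32 per group.
Total across both groups: 2 × 32 = 64.

64 total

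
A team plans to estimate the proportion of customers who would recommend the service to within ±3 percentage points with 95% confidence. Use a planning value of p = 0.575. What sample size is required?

For a proportion with margin E = 0.03 at 95% confidence, z = 1.960.
n = p̂(1−p̂)(z/E)² = 0.575 × 0.425 × (1.960/0.03)² = 1043.10
Round up: n = 1044.

n = 1044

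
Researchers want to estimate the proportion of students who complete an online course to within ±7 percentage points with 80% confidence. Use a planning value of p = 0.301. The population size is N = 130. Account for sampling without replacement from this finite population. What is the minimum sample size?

n = 46

For a proportion with margin E = 0.07 at 80% confidence, z = 1.282.
n = p̂(1−p̂)(z/E)² = 0.301 × 0.699 × (1.282/0.07)² = 70.57 — call this n₀.
Finite-population correction with N = 130: n = n₀ / (1 + (n₀−1)/N) = 70.57 / 1.535 = 45.97
Round up: n = 46.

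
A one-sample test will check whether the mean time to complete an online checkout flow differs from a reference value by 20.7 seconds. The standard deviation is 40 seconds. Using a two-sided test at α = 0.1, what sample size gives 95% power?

For a one-sample z-test, n = ((z_{α/2} + z_β)·σ/δ)².
z_{α/2} = 1.645 (two-sided α = 0.1); z_β = 1.645 (power 95% → β = 0.05).
n = (3.290 × 40 / 20.7)² = 40.42
Round up: n = 41.

n = 41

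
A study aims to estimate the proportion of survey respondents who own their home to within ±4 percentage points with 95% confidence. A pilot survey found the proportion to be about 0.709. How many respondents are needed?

n = 496

For a proportion with margin E = 0.04 at 95% confidence, z = 1.960.
n = p̂(1−p̂)(z/E)² = 0.709 × 0.291 × (1.960/0.04)² = 495.37
Round up: n = 496.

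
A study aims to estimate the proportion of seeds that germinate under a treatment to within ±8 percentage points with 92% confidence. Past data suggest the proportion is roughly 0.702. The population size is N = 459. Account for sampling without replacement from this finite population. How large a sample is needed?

For a proportion with margin E = 0.08 at 92% confidence, z = 1.751.
n = p̂(1−p̂)(z/E)² = 0.702 × 0.298 × (1.751/0.08)² = 100.22 — call this n₀.
Finite-population correction with N = 459: n = n₀ / (1 + (n₀−1)/N) = 100.22 / 1.216 = 82.42
Round up: n = 83.

83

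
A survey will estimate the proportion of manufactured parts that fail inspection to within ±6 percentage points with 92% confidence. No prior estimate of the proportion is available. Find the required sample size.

213

For a proportion with margin E = 0.06 at 92% confidence, z = 1.751.
With no prior estimate, use p = 0.5, which maximizes p(1−p) at 0.25.
n = 0.25 × (z/E)² = 0.25 × (1.751/0.06)² = 212.92
Round up: n = 213.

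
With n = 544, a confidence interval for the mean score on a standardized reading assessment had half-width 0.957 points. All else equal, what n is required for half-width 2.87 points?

Margin of error scales as 1/√n, so n₂ = n₁·(E₁/E₂)².
n₂ = 544 × (0.957/2.87)² = 544 × 0.1112 = 60.49
Round up: n₂ = 61.

61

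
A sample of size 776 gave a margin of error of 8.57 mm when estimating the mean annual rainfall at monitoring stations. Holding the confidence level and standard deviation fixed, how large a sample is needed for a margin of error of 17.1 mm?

Margin of error scales as 1/√n, so n₂ = n₁·(E₁/E₂)².
n₂ = 776 × (8.57/17.1)² = 776 × 0.2512 = 194.93
Round up: n₂ = 195.

195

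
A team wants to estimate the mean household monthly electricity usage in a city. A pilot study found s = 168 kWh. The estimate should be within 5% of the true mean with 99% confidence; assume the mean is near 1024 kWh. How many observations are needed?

n = 72

For a mean, the margin of error is E = z·σ/√n, so n = (zσ/E)².
At 99% confidence, z = 2.576.
E = 5% of 1024 = 51.2 kWh.
n = (2.576 × 168 / 51.2)² = 71.44
Round up: n = 72.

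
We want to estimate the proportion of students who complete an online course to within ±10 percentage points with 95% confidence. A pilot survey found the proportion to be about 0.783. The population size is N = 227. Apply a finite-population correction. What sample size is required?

n = 51

For a proportion with margin E = 0.1 at 95% confidence, z = 1.960.
n = p̂(1−p̂)(z/E)² = 0.783 × 0.217 × (1.960/0.1)² = 65.27 — call this n₀.
Finite-population correction with N = 227: n = n₀ / (1 + (n₀−1)/N) = 65.27 / 1.283 = 50.87
Round up: n = 51.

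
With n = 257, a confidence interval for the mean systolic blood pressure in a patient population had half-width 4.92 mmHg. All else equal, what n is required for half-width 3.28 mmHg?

Margin of error scales as 1/√n, so n₂ = n₁·(E₁/E₂)².
n₂ = 257 × (4.92/3.28)² = 257 × 2.25 = 578.25
Round up: n₂ = 579.

579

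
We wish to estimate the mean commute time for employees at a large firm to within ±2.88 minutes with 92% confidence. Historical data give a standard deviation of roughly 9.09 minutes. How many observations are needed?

31

For a mean, the margin of error is E = z·σ/√n, so n = (zσ/E)².
At 92% confidence, z = 1.751.
n = (1.751 × 9.09 / 2.88)² = 30.54
Round up: n = 31.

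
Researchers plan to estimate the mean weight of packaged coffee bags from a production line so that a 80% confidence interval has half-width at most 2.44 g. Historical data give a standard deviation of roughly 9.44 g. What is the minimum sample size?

For a mean, the margin of error is E = z·σ/√n, so n = (zσ/E)².
At 80% confidence, z = 1.282.
n = (1.282 × 9.44 / 2.44)² = 24.60
Round up: n = 25.

n = 25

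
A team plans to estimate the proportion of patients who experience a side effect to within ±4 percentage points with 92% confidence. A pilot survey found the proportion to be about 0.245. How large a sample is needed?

For a proportion with margin E = 0.04 at 92% confidence, z = 1.751.
n = p̂(1−p̂)(z/E)² = 0.245 × 0.755 × (1.751/0.04)² = 354.46
Round up: n = 355.

n = 355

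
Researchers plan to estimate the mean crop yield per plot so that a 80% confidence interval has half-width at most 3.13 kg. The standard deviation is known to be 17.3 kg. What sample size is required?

n = 51

For a mean, the margin of error is E = z·σ/√n, so n = (zσ/E)².
At 80% confidence, z = 1.282.
n = (1.282 × 17.3 / 3.13)² = 50.21
Round up: n = 51.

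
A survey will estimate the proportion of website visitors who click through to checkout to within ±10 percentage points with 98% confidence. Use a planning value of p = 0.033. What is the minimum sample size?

n = 18

For a proportion with margin E = 0.1 at 98% confidence, z = 2.326.
n = p̂(1−p̂)(z/E)² = 0.033 × 0.967 × (2.326/0.1)² = 17.26
Round up: n = 18.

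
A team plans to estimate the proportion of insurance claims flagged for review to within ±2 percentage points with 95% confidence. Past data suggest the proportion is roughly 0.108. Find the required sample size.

n = 926

For a proportion with margin E = 0.02 at 95% confidence, z = 1.960.
n = p̂(1−p̂)(z/E)² = 0.108 × 0.892 × (1.960/0.02)² = 925.21
Round up: n = 926.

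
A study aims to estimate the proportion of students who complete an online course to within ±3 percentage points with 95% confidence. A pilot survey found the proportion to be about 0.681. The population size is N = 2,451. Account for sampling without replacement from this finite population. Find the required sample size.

673

For a proportion with margin E = 0.03 at 95% confidence, z = 1.960.
n = p̂(1−p̂)(z/E)² = 0.681 × 0.319 × (1.960/0.03)² = 927.27 — call this n₀.
Finite-population correction with N = 2,451: n = n₀ / (1 + (n₀−1)/N) = 927.27 / 1.378 = 672.91
Round up: n = 673.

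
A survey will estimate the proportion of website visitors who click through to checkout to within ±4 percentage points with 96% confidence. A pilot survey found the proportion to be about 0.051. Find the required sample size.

For a proportion with margin E = 0.04 at 96% confidence, z = 2.054.
n = p̂(1−p̂)(z/E)² = 0.051 × 0.949 × (2.054/0.04)² = 127.62
Round up: n = 128.

n = 128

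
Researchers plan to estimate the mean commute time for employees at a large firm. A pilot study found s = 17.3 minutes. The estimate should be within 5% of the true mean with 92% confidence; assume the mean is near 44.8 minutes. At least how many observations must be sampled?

183

For a mean, the margin of error is E = z·σ/√n, so n = (zσ/E)².
At 92% confidence, z = 1.751.
E = 5% of 44.8 = 2.24 minutes.
n = (1.751 × 17.3 / 2.24)² = 182.88
Round up: n = 183.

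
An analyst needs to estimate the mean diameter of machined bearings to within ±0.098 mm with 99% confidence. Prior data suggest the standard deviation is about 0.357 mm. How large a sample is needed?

n = 89

For a mean, the margin of error is E = z·σ/√n, so n = (zσ/E)².
At 99% confidence, z = 2.576.
n = (2.576 × 0.357 / 0.098)² = 88.06
Round up: n = 89.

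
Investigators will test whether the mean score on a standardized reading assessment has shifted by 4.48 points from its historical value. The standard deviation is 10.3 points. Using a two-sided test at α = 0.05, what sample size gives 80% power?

For a one-sample z-test, n = ((z_{α/2} + z_β)·σ/δ)².
z_{α/2} = 1.960 (two-sided α = 0.05); z_β = 0.842 (power 80% → β = 0.2).
n = (2.802 × 10.3 / 4.48)² = 41.50
Round up: n = 42.

42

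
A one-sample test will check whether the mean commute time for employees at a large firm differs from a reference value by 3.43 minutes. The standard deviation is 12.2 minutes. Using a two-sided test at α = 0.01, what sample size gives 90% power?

n = 189

For a one-sample z-test, n = ((z_{α/2} + z_β)·σ/δ)².
z_{α/2} = 2.576 (two-sided α = 0.01); z_β = 1.282 (power 90% → β = 0.1).
n = (3.858 × 12.2 / 3.43)² = 188.30
Round up: n = 189.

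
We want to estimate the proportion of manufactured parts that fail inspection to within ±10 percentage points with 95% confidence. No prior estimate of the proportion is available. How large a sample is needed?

97

For a proportion with margin E = 0.1 at 95% confidence, z = 1.960.
With no prior estimate, use p = 0.5, which maximizes p(1−p) at 0.25.
n = 0.25 × (z/E)² = 0.25 × (1.960/0.1)² = 96.04
Round up: n = 97.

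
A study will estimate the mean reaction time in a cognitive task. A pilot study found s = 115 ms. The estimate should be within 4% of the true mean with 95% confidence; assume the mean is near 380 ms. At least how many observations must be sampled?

n = 220

For a mean, the margin of error is E = z·σ/√n, so n = (zσ/E)².
At 95% confidence, z = 1.960.
E = 4% of 380 = 15.2 ms.
n = (1.960 × 115 / 15.2)² = 219.90
Round up: n = 220.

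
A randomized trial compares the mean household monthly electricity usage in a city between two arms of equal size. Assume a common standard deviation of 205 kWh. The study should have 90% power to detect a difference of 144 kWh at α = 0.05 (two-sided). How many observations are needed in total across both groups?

86 total

For two equal groups, n per group = 2·((z_{α/2} + z_β)·σ/δ)².
z_{α/2} = 1.960; z_β = 1.282 (power 90%).
n = 2 × (3.242 × 205 / 144)² = 2 × 21.30 = 42.60
Round up: n = 43 per group.
Total across both groups: 2 × 43 = 86.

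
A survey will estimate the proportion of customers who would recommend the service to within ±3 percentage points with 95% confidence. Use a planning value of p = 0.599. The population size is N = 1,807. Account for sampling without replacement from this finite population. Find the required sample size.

655

For a proportion with margin E = 0.03 at 95% confidence, z = 1.960.
n = p̂(1−p̂)(z/E)² = 0.599 × 0.401 × (1.960/0.03)² = 1025.28 — call this n₀.
Finite-population correction with N = 1,807: n = n₀ / (1 + (n₀−1)/N) = 1025.28 / 1.567 = 654.29
Round up: n = 655.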